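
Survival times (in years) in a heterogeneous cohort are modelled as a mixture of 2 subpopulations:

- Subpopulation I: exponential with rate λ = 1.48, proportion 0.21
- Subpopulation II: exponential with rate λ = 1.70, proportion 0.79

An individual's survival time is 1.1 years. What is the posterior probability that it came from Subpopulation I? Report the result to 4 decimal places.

Posterior ∝ prior × likelihood, so P(k | x) ∝ P(Z=k) f_k(x); normalise over all components.
Evaluate each component's likelihood at the observed value:
  p_I = 0.290556
  p_II = 0.26201
Prior × likelihood for each component:
  P(Z=I)·p_I = 0.21 × 0.290556 = 0.0610168
  P(Z=II)·p_II = 0.79 × 0.26201 = 0.206988
Marginal: 0.0610168 + 0.206988 = 0.268005
Responsibility of Subpopulation I: 0.0610168 / 0.268005 ≈ 0.2277

0.2277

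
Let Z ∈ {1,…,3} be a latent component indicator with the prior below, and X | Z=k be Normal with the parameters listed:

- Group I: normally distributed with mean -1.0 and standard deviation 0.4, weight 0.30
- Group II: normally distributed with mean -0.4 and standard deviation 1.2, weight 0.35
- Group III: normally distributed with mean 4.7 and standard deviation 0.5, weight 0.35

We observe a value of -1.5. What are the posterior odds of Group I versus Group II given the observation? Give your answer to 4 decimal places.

The posterior odds equal the prior odds times the likelihood ratio: (P(Z=i)/P(Z=j))·(f_i(x)/f_j(x)).
Component likelihoods at x = -1.5:
  p_I = (1/(0.4·√(2π)))·exp(−(-1.5−-1.0)²/(2·0.4²)) = 0.997356·exp(-0.78125) = 0.456623
  p_II = (1/(1.2·√(2π)))·exp(−(-1.5−-0.4)²/(2·1.2²)) = 0.332452·exp(-0.42014) = 0.218406
  p_III = (1/(0.5·√(2π)))·exp(−(-1.5−4.7)²/(2·0.5²)) = 0.797885·exp(-76.88000) = 3.26122e-34
Posterior odds = (P(Z=I)·p_I) / (P(Z=II)·p_II) = (0.30·0.456623) / (0.35·0.218406) = 0.136987 / 0.0764421 ≈ 1.7920

1.7920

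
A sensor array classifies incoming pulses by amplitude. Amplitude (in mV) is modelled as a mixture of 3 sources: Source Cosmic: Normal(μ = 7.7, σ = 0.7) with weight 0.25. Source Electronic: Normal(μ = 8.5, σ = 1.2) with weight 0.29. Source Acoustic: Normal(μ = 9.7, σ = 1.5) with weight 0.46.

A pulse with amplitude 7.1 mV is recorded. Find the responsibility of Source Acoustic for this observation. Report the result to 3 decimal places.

0.156

By Bayes' theorem, P(k | x) = π_k f_k(x) / Σ_j π_j f_j(x).
Evaluate each component's likelihood at the observed value:
  f_Cosmic = 0.394707
  f_Electronic = 0.168332
  f_Acoustic = 0.0592123
Multiply by the mixture weights:
  π_Cosmic·f_Cosmic = 0.25 × 0.394707 = 0.0986769
  π_Electronic·f_Electronic = 0.29 × 0.168332 = 0.0488163
  π_Acoustic·f_Acoustic = 0.46 × 0.0592123 = 0.0272377
Normaliser: 0.0986769 + 0.0488163 + 0.0272377 = 0.174731
P(Source Acoustic | 7.1 mV) ≈ 0.156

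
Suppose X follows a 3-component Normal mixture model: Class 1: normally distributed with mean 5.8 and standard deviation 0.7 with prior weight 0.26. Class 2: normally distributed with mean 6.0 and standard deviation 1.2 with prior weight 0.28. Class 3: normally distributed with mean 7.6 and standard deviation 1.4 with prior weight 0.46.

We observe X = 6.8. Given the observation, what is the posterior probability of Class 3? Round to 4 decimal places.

P(component k | x) = π_k·f_k(x) / marginal(x), where marginal(x) = Σ_j π_j·f_j(x).
Component likelihoods at x = 6.8:
  p_1 = (1/(0.7·√(2π)))·exp(−(6.8−5.8)²/(2·0.7²)) = 0.569918·exp(-1.02041) = 0.205426
  p_2 = (1/(1.2·√(2π)))·exp(−(6.8−6.0)²/(2·1.2²)) = 0.332452·exp(-0.22222) = 0.266207
  p_3 = (1/(1.4·√(2π)))·exp(−(6.8−7.6)²/(2·1.4²)) = 0.284959·exp(-0.16327) = 0.242034
Prior × likelihood for each component:
  π_1·p_1 = 0.26 × 0.205426 = 0.0534106
  π_2·p_2 = 0.28 × 0.266207 = 0.0745379
  π_3·p_3 = 0.46 × 0.242034 = 0.111336
Denominator: 0.0534106 + 0.0745379 + 0.111336 = 0.239284
P(Class 3 | 6.8) ≈ 0.4653

0.4653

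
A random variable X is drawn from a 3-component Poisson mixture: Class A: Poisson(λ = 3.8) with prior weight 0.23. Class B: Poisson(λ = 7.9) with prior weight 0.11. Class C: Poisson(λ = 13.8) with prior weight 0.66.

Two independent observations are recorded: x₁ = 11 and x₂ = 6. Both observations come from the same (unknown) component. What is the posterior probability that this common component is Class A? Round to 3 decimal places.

0.019

Posterior ∝ prior × likelihood, so P(k | x) ∝ w_k f_k(x); normalise over all components.
Since both observations come from the same component, the likelihood for component k is f_k(x₁)·f_k(x₂).
  L_A = [0.00133704] × [0.0935513] = 0.000125082
  L_B = [0.069473] × [0.125171] = 0.008696
  L_C = [0.0879529] × [0.00974267] = 0.000856897
Unnormalised posteriors:
  w_A·L_A = 0.23 × 0.000125082 = 2.87689e-05
  w_B·L_B = 0.11 × 0.008696 = 0.00095656
  w_C·L_C = 0.66 × 0.000856897 = 0.000565552
Evidence: 2.87689e-05 + 0.00095656 + 0.000565552 = 0.00155088
P(Class A | x₁, x₂) = 2.87689e-05 / 0.00155088 ≈ 0.019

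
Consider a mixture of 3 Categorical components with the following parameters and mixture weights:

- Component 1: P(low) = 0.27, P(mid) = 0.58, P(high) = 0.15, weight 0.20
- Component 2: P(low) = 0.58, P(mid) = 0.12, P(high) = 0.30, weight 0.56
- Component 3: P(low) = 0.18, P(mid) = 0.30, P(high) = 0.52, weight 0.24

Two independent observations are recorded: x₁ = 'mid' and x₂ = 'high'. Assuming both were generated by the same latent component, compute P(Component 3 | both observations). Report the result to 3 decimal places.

By Bayes' theorem, P(k | x) = π_k f_k(x) / Σ_j π_j f_j(x).
Since both observations come from the same component, the likelihood for component k is f_k(x₁)·f_k(x₂).
  L_1 = [0.58] × [0.15] = 0.087
  L_2 = [0.12] × [0.3] = 0.036
  L_3 = [0.3] × [0.52] = 0.156
Weight by the priors:
  π_1·L_1 = 0.20 × 0.087 = 0.0174
  π_2·L_2 = 0.56 × 0.036 = 0.02016
  π_3·L_3 = 0.24 × 0.156 = 0.03744
Normaliser: 0.0174 + 0.02016 + 0.03744 = 0.075
P(Component 3 | x) = 0.03744 / 0.075 ≈ 0.499

0.499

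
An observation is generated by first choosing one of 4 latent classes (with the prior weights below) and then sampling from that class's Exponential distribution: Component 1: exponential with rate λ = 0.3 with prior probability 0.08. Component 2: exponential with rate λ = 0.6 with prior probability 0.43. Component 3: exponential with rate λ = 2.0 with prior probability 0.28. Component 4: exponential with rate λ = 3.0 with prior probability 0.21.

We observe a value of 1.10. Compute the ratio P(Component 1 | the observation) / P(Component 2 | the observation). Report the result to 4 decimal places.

0.1294

The posterior odds equal the prior odds times the likelihood ratio: (π_i/π_j)·(f_i(x)/f_j(x)).
Component likelihoods at x = 1.10:
  L_1 = 0.3·e^(−0.3·1.10) = 0.3·e^(−0.3300) = 0.215677
  L_2 = 0.6·e^(−0.6·1.10) = 0.6·e^(−0.6600) = 0.310111
  L_3 = 2.0·e^(−2.0·1.10) = 2.0·e^(−2.2000) = 0.221606
  L_4 = 3.0·e^(−3.0·1.10) = 3.0·e^(−3.3000) = 0.11065
Posterior odds = (π_1·L_1) / (π_2·L_2) = (0.08·0.215677) / (0.43·0.310111) = 0.0172542 / 0.133348 ≈ 0.1294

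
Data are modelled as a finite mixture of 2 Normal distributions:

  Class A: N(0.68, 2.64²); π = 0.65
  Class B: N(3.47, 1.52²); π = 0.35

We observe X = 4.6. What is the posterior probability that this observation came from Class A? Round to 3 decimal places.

0.319

Posterior ∝ prior × likelihood, so P(k | x) ∝ w_k f_k(x); normalise over all components.
Evaluate each component's likelihood at the observed value:
  p_A = (1/(2.64·√(2π)))·exp(−(4.6−0.68)²/(2·2.64²)) = 0.151115·exp(-1.10239) = 0.0501817
  p_B = (1/(1.52·√(2π)))·exp(−(4.6−3.47)²/(2·1.52²)) = 0.262462·exp(-0.27634) = 0.199092
Weight by the priors:
  w_A·p_A = 0.65 × 0.0501817 = 0.0326181
  w_B·p_B = 0.35 × 0.199092 = 0.0696823
Evidence: 0.0326181 + 0.0696823 = 0.1023
P(Class A | the observation) ≈ 0.319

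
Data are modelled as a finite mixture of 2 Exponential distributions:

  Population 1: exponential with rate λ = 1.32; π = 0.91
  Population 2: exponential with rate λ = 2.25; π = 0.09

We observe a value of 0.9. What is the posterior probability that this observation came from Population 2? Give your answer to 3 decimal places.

The responsibility of component k is π_k f_k(x) divided by Σ_j π_j f_j(x).
Evaluate each component's likelihood at the observed value:
  L_1 = 0.402376
  L_2 = 0.296986
Unnormalised posteriors:
  π_1·L_1 = 0.91 × 0.402376 = 0.366162
  π_2·L_2 = 0.09 × 0.296986 = 0.0267288
Marginal: 0.366162 + 0.0267288 = 0.392891
So the posterior for Population 2 is 0.0267288 / 0.392891 ≈ 0.068.

0.068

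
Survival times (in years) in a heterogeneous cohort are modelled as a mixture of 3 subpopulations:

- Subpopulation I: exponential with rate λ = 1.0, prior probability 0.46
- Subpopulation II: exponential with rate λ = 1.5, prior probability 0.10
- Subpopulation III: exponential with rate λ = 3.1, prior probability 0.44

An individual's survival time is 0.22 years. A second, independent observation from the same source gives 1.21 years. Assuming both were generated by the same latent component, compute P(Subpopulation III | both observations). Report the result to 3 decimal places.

Apply Bayes' rule: the posterior for each component is proportional to its prior times its likelihood at x.
Since both observations come from the same component, the likelihood for component k is f_k(x₁)·f_k(x₂).
  p_I = [1.0·e^(−1.0·0.22) = 1.0·e^(−0.2200) = 0.802519] × [0.298197] = 0.239309
  p_II = [1.5·e^(−1.5·0.22) = 1.5·e^(−0.3300) = 1.07839] × [0.244257] = 0.263403
  p_III = [3.1·e^(−3.1·0.22) = 3.1·e^(−0.6820) = 1.56737] × [0.0728321] = 0.114155
Unnormalised posteriors:
  P(Z=I)·p_I = 0.46 × 0.239309 = 0.110082
  P(Z=II)·p_II = 0.10 × 0.263403 = 0.0263403
  P(Z=III)·p_III = 0.44 × 0.114155 = 0.0502283
Evidence: 0.110082 + 0.0263403 + 0.0502283 = 0.186651
Responsibility of Subpopulation III: 0.0502283 / 0.186651 ≈ 0.269

0.269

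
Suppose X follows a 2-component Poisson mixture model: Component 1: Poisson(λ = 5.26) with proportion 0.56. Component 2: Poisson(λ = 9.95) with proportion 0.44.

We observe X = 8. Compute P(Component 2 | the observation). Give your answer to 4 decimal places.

The responsibility of component k is w_k f_k(x) divided by Σ_j w_j f_j(x).
Component likelihoods at x = 8:
  L_1 = 0.0755051
  L_2 = 0.113719
Multiply by the mixture weights:
  w_1·L_1 = 0.56 × 0.0755051 = 0.0422829
  w_2·L_2 = 0.44 × 0.113719 = 0.0500365
Evidence: 0.0422829 + 0.0500365 = 0.0923193
P(Component 2 | data) = 0.0500365 / 0.0923193 ≈ 0.5420

0.5420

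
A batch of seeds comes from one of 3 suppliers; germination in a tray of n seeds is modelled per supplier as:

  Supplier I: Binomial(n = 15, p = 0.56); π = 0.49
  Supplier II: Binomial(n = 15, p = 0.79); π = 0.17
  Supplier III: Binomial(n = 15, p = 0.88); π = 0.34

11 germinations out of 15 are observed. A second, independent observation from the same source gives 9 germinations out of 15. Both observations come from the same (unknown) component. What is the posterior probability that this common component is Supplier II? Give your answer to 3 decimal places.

0.170

P(component k | x) = π_k·f_k(x) / marginal(x), where marginal(x) = Σ_j π_j·f_j(x).
Since both observations come from the same component, the likelihood for component k is f_k(x₁)·f_k(x₂).
  f_I = [C(15,11)·0.56^11·0.44^4 = 1365·0.00169851·0.037481 = 0.0868984] × [0.196704] = 0.0170932
  f_II = [C(15,11)·0.79^11·0.21^4 = 1365·0.0747994·0.00194481 = 0.198567] × [0.0514474] = 0.0102158
  f_III = [C(15,11)·0.88^11·0.12^4 = 1365·0.245081·0.00020736 = 0.0693693] × [0.00472972] = 0.000328097
Weight by the priors:
  π_I·f_I = 0.49 × 0.0170932 = 0.00837568
  π_II·f_II = 0.17 × 0.0102158 = 0.00173668
  π_III·f_III = 0.34 × 0.000328097 = 0.000111553
Evidence: 0.00837568 + 0.00173668 + 0.000111553 = 0.0102239
So the posterior for Supplier II is 0.00173668 / 0.0102239 ≈ 0.170.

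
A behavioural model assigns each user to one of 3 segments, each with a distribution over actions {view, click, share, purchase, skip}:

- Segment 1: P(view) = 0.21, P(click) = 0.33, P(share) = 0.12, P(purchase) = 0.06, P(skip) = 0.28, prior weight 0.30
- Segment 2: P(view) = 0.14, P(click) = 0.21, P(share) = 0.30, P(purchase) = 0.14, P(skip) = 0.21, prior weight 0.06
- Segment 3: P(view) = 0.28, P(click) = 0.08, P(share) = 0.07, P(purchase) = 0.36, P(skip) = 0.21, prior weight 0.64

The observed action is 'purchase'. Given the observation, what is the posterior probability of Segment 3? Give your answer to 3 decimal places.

0.897

By Bayes' theorem, P(k | x) = P(Z=k) f_k(x) / Σ_j P(Z=j) f_j(x).
Evaluate each component's likelihood at the observed value:
  f_1 = P(purchase | comp) = 0.06
  f_2 = P(purchase | comp) = 0.14
  f_3 = P(purchase | comp) = 0.36
Prior × likelihood for each component:
  P(Z=1)·f_1 = 0.30 × 0.06 = 0.018
  P(Z=2)·f_2 = 0.06 × 0.14 = 0.0084
  P(Z=3)·f_3 = 0.64 × 0.36 = 0.2304
Sum: 0.018 + 0.0084 + 0.2304 = 0.2568
P(Segment 3 | x) ≈ 0.897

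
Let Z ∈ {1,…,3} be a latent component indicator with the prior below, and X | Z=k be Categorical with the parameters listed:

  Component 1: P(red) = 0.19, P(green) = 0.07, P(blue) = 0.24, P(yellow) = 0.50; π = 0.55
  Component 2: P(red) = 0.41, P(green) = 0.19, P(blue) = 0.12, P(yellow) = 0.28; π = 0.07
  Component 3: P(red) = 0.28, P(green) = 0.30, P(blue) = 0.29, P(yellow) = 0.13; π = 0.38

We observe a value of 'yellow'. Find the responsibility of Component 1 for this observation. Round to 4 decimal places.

By Bayes' theorem, P(k | x) = π_k f_k(x) / Σ_j π_j f_j(x).
Evaluate each component's likelihood at the observed value:
  f_1 = 0.5
  f_2 = 0.28
  f_3 = 0.13
Unnormalised posteriors:
  π_1·f_1 = 0.55 × 0.5 = 0.275
  π_2·f_2 = 0.07 × 0.28 = 0.0196
  π_3·f_3 = 0.38 × 0.13 = 0.0494
Marginal: 0.275 + 0.0196 + 0.0494 = 0.344
Responsibility of Component 1: 0.275 / 0.344 ≈ 0.7994

0.7994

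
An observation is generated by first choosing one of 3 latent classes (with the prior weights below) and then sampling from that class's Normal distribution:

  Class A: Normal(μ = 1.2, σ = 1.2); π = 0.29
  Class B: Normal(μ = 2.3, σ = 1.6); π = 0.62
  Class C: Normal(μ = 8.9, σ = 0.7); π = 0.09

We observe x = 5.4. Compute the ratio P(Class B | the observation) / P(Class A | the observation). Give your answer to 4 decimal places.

112.1911

The posterior odds equal the prior odds times the likelihood ratio: (P(Z=i)/P(Z=j))·(f_i(x)/f_j(x)).
Evaluate each component's likelihood at the observed value:
  p_A = 0.000727236
  p_B = 0.0381628
  p_C = 2.12389e-06
Odds = (0.62/0.29) × (0.0381628/0.000727236) = 2.13793 × 52.4765 ≈ 112.1911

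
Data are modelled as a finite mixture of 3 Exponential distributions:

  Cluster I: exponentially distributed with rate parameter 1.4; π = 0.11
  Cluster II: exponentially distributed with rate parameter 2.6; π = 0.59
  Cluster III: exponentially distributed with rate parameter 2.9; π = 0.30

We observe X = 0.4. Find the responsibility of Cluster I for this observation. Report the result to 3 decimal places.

0.097

P(component k | x) = π_k·f_k(x) / marginal(x), where marginal(x) = Σ_j π_j·f_j(x).
Evaluate each component's likelihood at the observed value:
  f_I = 0.799693
  f_II = 0.918982
  f_III = 0.90911
Prior × likelihood for each component:
  π_I·f_I = 0.11 × 0.799693 = 0.0879662
  π_II·f_II = 0.59 × 0.918982 = 0.542199
  π_III·f_III = 0.30 × 0.90911 = 0.272733
Denominator: 0.0879662 + 0.542199 + 0.272733 = 0.902899
So the posterior for Cluster I is 0.0879662 / 0.902899 ≈ 0.097.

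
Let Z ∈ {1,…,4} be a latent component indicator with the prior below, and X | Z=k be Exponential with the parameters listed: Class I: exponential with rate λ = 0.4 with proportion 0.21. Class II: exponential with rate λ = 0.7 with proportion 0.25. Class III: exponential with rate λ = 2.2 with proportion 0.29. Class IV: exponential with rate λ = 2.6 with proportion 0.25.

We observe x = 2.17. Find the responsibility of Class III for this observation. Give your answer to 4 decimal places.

Posterior ∝ prior × likelihood, so P(k | x) ∝ π_k f_k(x); normalise over all components.
Component likelihoods at x = 2.17:
  p_I = 0.167916
  p_II = 0.153251
  p_III = 0.0185824
  p_IV = 0.009219
Weight by the priors:
  π_I·p_I = 0.21 × 0.167916 = 0.0352624
  π_II·p_II = 0.25 × 0.153251 = 0.0383129
  π_III·p_III = 0.29 × 0.0185824 = 0.00538888
  π_IV·p_IV = 0.25 × 0.009219 = 0.00230475
Marginal: 0.0352624 + 0.0383129 + 0.00538888 + 0.00230475 = 0.0812689
P(Class III | the observation) ≈ 0.0663

0.0663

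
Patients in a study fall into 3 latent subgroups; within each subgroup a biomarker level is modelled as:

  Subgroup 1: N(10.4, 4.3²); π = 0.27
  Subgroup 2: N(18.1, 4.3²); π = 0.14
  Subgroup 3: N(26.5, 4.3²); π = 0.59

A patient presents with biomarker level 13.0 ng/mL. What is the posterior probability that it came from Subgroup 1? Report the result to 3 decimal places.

0.754

Posterior ∝ prior × likelihood, so P(k | x) ∝ w_k f_k(x); normalise over all components.
Component likelihoods at x = 13.0 ng/mL:
  p_1 = 0.0772773
  p_2 = 0.0459176
  p_3 = 0.000671569
Weight by the priors:
  w_1·p_1 = 0.27 × 0.0772773 = 0.0208649
  w_2·p_2 = 0.14 × 0.0459176 = 0.00642846
  w_3·p_3 = 0.59 × 0.000671569 = 0.000396226
Denominator: 0.0208649 + 0.00642846 + 0.000396226 = 0.0276896
So the posterior for Subgroup 1 is 0.0208649 / 0.0276896 ≈ 0.754.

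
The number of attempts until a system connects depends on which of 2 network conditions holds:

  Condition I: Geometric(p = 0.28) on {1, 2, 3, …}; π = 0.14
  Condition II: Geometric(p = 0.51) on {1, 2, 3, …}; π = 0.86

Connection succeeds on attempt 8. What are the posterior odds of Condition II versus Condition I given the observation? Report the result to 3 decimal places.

Since P(k|x) ∝ π_k f_k(x), the posterior odds are π_i f_i(x) / (π_j f_j(x)).
Geometric probabilities:
  L_I = 0.0280857
  L_II = 0.00345894
0.00297469 / 0.003932 ≈ 0.757

0.757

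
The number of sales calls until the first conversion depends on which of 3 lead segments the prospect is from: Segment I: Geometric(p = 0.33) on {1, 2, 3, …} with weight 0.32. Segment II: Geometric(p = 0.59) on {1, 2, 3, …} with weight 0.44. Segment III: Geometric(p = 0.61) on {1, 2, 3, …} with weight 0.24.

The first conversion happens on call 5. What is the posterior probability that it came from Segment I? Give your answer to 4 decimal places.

0.6649

Posterior ∝ prior × likelihood, so P(k | x) ∝ π_k f_k(x); normalise over all components.
Component likelihoods at x = 5:
  p_I = 0.0664987
  p_II = 0.016672
  p_III = 0.014112
Prior × likelihood for each component:
  π_I·p_I = 0.32 × 0.0664987 = 0.0212796
  π_II·p_II = 0.44 × 0.016672 = 0.00733568
  π_III·p_III = 0.24 × 0.014112 = 0.00338688
Sum: 0.0212796 + 0.00733568 + 0.00338688 = 0.0320021
P(Segment I | data) ≈ 0.6649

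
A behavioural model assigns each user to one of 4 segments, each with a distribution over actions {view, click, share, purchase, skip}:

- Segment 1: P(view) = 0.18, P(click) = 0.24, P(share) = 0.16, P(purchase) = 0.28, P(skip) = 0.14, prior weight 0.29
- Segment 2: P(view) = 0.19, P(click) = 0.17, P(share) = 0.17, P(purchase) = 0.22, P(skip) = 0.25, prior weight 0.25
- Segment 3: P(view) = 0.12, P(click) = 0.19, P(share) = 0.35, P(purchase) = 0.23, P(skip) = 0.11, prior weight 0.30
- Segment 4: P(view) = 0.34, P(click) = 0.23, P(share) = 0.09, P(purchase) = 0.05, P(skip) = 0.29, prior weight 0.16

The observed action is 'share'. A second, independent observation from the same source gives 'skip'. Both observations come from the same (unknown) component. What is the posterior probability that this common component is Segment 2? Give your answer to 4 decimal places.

P(component k | x) = w_k·f_k(x) / marginal(x), where marginal(x) = Σ_j w_j·f_j(x).
Since both observations come from the same component, the likelihood for component k is f_k(x₁)·f_k(x₂).
  p_1 = [0.16] × [0.14] = 0.0224
  p_2 = [0.17] × [0.25] = 0.0425
  p_3 = [0.35] × [0.11] = 0.0385
  p_4 = [0.09] × [0.29] = 0.0261
Prior × likelihood for each component:
  w_1·p_1 = 0.29 × 0.0224 = 0.006496
  w_2·p_2 = 0.25 × 0.0425 = 0.010625
  w_3·p_3 = 0.30 × 0.0385 = 0.01155
  w_4·p_4 = 0.16 × 0.0261 = 0.004176
Normaliser: 0.006496 + 0.010625 + 0.01155 + 0.004176 = 0.032847
So the posterior for Segment 2 is 0.010625 / 0.032847 ≈ 0.3235.

0.3235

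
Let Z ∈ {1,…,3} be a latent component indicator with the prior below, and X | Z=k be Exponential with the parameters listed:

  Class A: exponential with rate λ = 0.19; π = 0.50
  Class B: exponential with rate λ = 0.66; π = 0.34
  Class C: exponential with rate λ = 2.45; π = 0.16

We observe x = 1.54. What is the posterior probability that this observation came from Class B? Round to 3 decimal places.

By Bayes' theorem, P(k | x) = P(Z=k) f_k(x) / Σ_j P(Z=j) f_j(x).
Component likelihoods at x = 1.54:
  p_A = 0.141801
  p_B = 0.238851
  p_C = 0.0563084
Unnormalised posteriors:
  P(Z=A)·p_A = 0.50 × 0.141801 = 0.0709005
  P(Z=B)·p_B = 0.34 × 0.238851 = 0.0812093
  P(Z=C)·p_C = 0.16 × 0.0563084 = 0.00900934
Marginal: 0.0709005 + 0.0812093 + 0.00900934 = 0.161119
P(Class B | the observation) = 0.0812093 / 0.161119 ≈ 0.504

0.504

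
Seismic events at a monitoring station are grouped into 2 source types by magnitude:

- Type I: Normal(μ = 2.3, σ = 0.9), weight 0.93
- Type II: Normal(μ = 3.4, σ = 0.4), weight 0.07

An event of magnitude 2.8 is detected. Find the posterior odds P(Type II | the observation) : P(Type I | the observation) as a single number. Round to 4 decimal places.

Posterior odds = (π_i f_i(x)) / (π_j f_j(x)); the normalising sum cancels.
Component likelihoods at x = 2.8:
  L_I = 0.37988
  L_II = 0.323794
Odds = (0.07/0.93) × (0.323794/0.37988) = 0.0752688 × 0.852358 ≈ 0.0642

0.0642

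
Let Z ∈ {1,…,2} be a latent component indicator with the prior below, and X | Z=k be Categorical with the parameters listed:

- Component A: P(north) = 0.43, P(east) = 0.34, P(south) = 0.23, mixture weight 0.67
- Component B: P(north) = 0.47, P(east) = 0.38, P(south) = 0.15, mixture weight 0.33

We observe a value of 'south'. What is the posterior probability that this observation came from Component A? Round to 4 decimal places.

Apply Bayes' rule: the posterior for each component is proportional to its prior times its likelihood at x.
Evaluate each component's likelihood at the observed value:
  f_A = P(south | comp) = 0.23
  f_B = P(south | comp) = 0.15
Unnormalised posteriors:
  P(Z=A)·f_A = 0.67 × 0.23 = 0.1541
  P(Z=B)·f_B = 0.33 × 0.15 = 0.0495
Evidence: 0.1541 + 0.0495 = 0.2036
Responsibility of Component A: 0.1541 / 0.2036 ≈ 0.7569

0.7569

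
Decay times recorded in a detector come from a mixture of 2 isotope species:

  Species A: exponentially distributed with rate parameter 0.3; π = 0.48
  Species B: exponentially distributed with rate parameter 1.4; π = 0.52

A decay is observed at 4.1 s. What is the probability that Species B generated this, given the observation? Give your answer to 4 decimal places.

Apply Bayes' rule: the posterior for each component is proportional to its prior times its likelihood at x.
Evaluate each component's likelihood at the observed value:
  L_A = 0.0876878
  L_B = 0.00450068
Weight by the priors:
  π_A·L_A = 0.48 × 0.0876878 = 0.0420901
  π_B·L_B = 0.52 × 0.00450068 = 0.00234035
Sum: 0.0420901 + 0.00234035 = 0.0444305
So the posterior for Species B is 0.00234035 / 0.0444305 ≈ 0.0527.

0.0527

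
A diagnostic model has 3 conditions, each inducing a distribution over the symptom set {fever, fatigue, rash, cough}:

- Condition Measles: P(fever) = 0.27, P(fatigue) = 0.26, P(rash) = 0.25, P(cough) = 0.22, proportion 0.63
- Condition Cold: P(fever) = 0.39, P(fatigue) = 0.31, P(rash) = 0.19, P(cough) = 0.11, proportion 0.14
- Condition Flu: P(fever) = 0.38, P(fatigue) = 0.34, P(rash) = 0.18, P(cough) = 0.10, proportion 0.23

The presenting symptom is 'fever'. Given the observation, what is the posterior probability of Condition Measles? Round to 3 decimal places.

By Bayes' theorem, P(k | x) = π_k f_k(x) / Σ_j π_j f_j(x).
Evaluate each component's likelihood at the observed value:
  p_Measles = 0.27
  p_Cold = 0.39
  p_Flu = 0.38
Unnormalised posteriors:
  π_Measles·p_Measles = 0.63 × 0.27 = 0.1701
  π_Cold·p_Cold = 0.14 × 0.39 = 0.0546
  π_Flu·p_Flu = 0.23 × 0.38 = 0.0874
Sum: 0.1701 + 0.0546 + 0.0874 = 0.3121
P(Condition Measles | 'fever') = 0.1701 / 0.3121 ≈ 0.545

0.545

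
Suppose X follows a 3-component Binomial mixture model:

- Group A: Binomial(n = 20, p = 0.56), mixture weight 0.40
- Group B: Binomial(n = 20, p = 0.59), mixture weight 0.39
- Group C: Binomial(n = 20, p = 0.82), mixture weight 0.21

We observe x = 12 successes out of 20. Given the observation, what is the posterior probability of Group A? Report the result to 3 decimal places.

Posterior ∝ prior × likelihood, so P(k | x) ∝ π_k f_k(x); normalise over all components.
Component likelihoods at x = 12 successes out of 20:
  L_A = C(20,12)·0.56^12·0.44^8 = 125970·0.000951166·0.00140482 = 0.168324
  L_B = C(20,12)·0.59^12·0.41^8 = 125970·0.0017792·0.000798493 = 0.178963
  L_C = C(20,12)·0.82^12·0.18^8 = 125970·0.0924201·1.102e-06 = 0.0128296
Prior × likelihood for each component:
  π_A·L_A = 0.40 × 0.168324 = 0.0673294
  π_B·L_B = 0.39 × 0.178963 = 0.0697954
  π_C·L_C = 0.21 × 0.0128296 = 0.00269422
Normaliser: 0.0673294 + 0.0697954 + 0.00269422 = 0.139819
P(Group A | the observation) ≈ 0.482

0.482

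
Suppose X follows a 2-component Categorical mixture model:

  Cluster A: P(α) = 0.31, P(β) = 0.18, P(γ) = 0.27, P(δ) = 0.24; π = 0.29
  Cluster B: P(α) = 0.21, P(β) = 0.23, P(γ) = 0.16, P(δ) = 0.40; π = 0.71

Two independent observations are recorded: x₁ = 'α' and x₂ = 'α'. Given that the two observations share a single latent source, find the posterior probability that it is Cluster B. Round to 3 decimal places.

0.529

Apply Bayes' rule: the posterior for each component is proportional to its prior times its likelihood at x.
Since both observations come from the same component, the likelihood for component k is f_k(x₁)·f_k(x₂).
  p_A = [0.31] × [0.31] = 0.0961
  p_B = [0.21] × [0.21] = 0.0441
Prior × likelihood for each component:
  P(Z=A)·p_A = 0.29 × 0.0961 = 0.027869
  P(Z=B)·p_B = 0.71 × 0.0441 = 0.031311
Denominator: 0.027869 + 0.031311 = 0.05918
P(Cluster B | x) ≈ 0.529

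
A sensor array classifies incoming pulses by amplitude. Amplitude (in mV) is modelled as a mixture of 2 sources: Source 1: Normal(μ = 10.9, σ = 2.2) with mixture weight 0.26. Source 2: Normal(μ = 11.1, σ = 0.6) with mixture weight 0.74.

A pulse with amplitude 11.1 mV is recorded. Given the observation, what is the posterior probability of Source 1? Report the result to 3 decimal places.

P(component k | x) = π_k·f_k(x) / marginal(x), where marginal(x) = Σ_j π_j·f_j(x).
Component likelihoods at x = 11.1 mV:
  L_1 = 0.18059
  L_2 = 0.664904
Unnormalised posteriors:
  π_1·L_1 = 0.26 × 0.18059 = 0.0469533
  π_2·L_2 = 0.74 × 0.664904 = 0.492029
Sum: 0.0469533 + 0.492029 = 0.538982
Responsibility of Source 1: 0.0469533 / 0.538982 ≈ 0.087

0.087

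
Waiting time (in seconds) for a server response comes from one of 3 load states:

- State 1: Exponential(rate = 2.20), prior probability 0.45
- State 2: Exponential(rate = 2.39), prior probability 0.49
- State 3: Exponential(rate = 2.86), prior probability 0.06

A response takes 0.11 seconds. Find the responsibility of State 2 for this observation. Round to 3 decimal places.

0.499

P(component k | x) = π_k·f_k(x) / marginal(x), where marginal(x) = Σ_j π_j·f_j(x).
Exponential densities:
  L_1 = 2.20·e^(−2.20·0.11) = 2.20·e^(−0.2420) = 1.72712
  L_2 = 2.39·e^(−2.39·0.11) = 2.39·e^(−0.2629) = 1.83748
  L_3 = 2.86·e^(−2.86·0.11) = 2.86·e^(−0.3146) = 2.08803
Prior × likelihood for each component:
  π_1·L_1 = 0.45 × 1.72712 = 0.777206
  π_2·L_2 = 0.49 × 1.83748 = 0.900364
  π_3·L_3 = 0.06 × 2.08803 = 0.125282
Denominator: 0.777206 + 0.900364 + 0.125282 = 1.80285
P(State 2 | data) ≈ 0.499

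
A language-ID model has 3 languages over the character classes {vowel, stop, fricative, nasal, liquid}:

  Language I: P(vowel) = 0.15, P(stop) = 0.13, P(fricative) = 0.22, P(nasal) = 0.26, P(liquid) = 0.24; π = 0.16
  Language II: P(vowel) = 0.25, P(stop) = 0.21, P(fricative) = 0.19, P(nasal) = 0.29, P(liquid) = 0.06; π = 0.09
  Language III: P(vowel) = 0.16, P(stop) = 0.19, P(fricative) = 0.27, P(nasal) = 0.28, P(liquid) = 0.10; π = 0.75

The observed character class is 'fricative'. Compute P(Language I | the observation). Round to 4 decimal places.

0.1381

Posterior ∝ prior × likelihood, so P(k | x) ∝ P(Z=k) f_k(x); normalise over all components.
Component likelihoods at x = 'fricative':
  p_I = P(fricative | comp) = 0.22
  p_II = P(fricative | comp) = 0.19
  p_III = P(fricative | comp) = 0.27
Unnormalised posteriors:
  P(Z=I)·p_I = 0.16 × 0.22 = 0.0352
  P(Z=II)·p_II = 0.09 × 0.19 = 0.0171
  P(Z=III)·p_III = 0.75 × 0.27 = 0.2025
Sum: 0.0352 + 0.0171 + 0.2025 = 0.2548
So the posterior for Language I is 0.0352 / 0.2548 ≈ 0.1381.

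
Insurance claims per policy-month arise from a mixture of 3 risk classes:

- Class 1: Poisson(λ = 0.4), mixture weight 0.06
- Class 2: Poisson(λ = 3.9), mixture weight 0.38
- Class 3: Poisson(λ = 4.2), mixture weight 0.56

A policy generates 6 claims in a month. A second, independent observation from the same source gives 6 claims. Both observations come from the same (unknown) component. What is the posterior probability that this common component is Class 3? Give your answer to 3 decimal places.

By Bayes' theorem, P(k | x) = w_k f_k(x) / Σ_j w_j f_j(x).
Since both observations come from the same component, the likelihood for component k is f_k(x₁)·f_k(x₂).
  p_1 = [3.81338e-06] × [3.81338e-06] = 1.45418e-11
  p_2 = [0.0989251] × [0.0989251] = 0.00978618
  p_3 = [0.114321] × [0.114321] = 0.0130693
Weight by the priors:
  w_1·p_1 = 0.06 × 1.45418e-11 = 8.7251e-13
  w_2·p_2 = 0.38 × 0.00978618 = 0.00371875
  w_3·p_3 = 0.56 × 0.0130693 = 0.00731882
Evidence: 8.7251e-13 + 0.00371875 + 0.00731882 = 0.0110376
P(Class 3 | x₁, x₂) = 0.00731882 / 0.0110376 ≈ 0.663

0.663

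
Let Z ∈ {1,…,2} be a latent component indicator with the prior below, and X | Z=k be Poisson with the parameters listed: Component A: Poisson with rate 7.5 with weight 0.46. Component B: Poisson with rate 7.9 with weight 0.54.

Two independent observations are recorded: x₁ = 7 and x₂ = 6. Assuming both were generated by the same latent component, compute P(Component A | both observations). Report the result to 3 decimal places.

The responsibility of component k is P(Z=k) f_k(x) divided by Σ_j P(Z=j) f_j(x).
Since both observations come from the same component, the likelihood for component k is f_k(x₁)·f_k(x₂).
  L_A = [0.146484] × [0.136718] = 0.020027
  L_B = [0.141264] × [0.125171] = 0.0176822
Prior × likelihood for each component:
  P(Z=A)·L_A = 0.46 × 0.020027 = 0.00921243
  P(Z=B)·L_B = 0.54 × 0.0176822 = 0.00954839
Marginal: 0.00921243 + 0.00954839 = 0.0187608
Responsibility of Component A: 0.00921243 / 0.0187608 ≈ 0.491

0.491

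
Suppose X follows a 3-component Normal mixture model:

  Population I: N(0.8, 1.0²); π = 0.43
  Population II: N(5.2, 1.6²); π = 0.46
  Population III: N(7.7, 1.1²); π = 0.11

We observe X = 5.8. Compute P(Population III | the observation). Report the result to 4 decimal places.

By Bayes' theorem, P(k | x) = π_k f_k(x) / Σ_j π_j f_j(x).
Normal densities:
  L_I = (1/(1.0·√(2π)))·exp(−(5.8−0.8)²/(2·1.0²)) = 0.398942·exp(-12.50000) = 1.48672e-06
  L_II = (1/(1.6·√(2π)))·exp(−(5.8−5.2)²/(2·1.6²)) = 0.249339·exp(-0.07031) = 0.232409
  L_III = (1/(1.1·√(2π)))·exp(−(5.8−7.7)²/(2·1.1²)) = 0.362675·exp(-1.49174) = 0.0815952
Weight by the priors:
  π_I·L_I = 0.43 × 1.48672e-06 = 6.39289e-07
  π_II·L_II = 0.46 × 0.232409 = 0.106908
  π_III·L_III = 0.11 × 0.0815952 = 0.00897548
Denominator: 6.39289e-07 + 0.106908 + 0.00897548 = 0.115884
So the posterior for Population III is 0.00897548 / 0.115884 ≈ 0.0775.

0.0775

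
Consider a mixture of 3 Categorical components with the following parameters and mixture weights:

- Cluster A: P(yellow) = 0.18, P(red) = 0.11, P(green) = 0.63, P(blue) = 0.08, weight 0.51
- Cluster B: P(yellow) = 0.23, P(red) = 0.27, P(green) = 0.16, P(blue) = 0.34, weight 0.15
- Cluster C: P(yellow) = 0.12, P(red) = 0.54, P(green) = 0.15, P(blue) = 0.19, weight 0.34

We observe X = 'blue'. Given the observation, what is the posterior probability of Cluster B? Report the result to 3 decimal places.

Posterior ∝ prior × likelihood, so P(k | x) ∝ π_k f_k(x); normalise over all components.
Evaluate each component's likelihood at the observed value:
  f_A = P(blue | comp) = 0.08
  f_B = P(blue | comp) = 0.34
  f_C = P(blue | comp) = 0.19
Weight by the priors:
  π_A·f_A = 0.51 × 0.08 = 0.0408
  π_B·f_B = 0.15 × 0.34 = 0.051
  π_C·f_C = 0.34 × 0.19 = 0.0646
Sum: 0.0408 + 0.051 + 0.0646 = 0.1564
Responsibility of Cluster B: 0.051 / 0.1564 ≈ 0.326

0.326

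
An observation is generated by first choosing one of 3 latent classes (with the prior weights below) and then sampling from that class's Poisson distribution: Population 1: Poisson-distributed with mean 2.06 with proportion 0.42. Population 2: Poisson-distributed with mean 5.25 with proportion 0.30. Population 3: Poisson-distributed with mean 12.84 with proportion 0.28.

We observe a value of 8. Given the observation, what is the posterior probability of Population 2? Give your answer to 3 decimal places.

0.616

The responsibility of component k is π_k f_k(x) divided by Σ_j π_j f_j(x).
Evaluate each component's likelihood at the observed value:
  L_1 = e^(−2.06)·2.06^8/8! = 0.00102511
  L_2 = e^(−5.25)·5.25^8/8! = 0.0751117
  L_3 = e^(−12.84)·12.84^8/8! = 0.0486025
Weight by the priors:
  π_1·L_1 = 0.42 × 0.00102511 = 0.000430546
  π_2·L_2 = 0.30 × 0.0751117 = 0.0225335
  π_3·L_3 = 0.28 × 0.0486025 = 0.0136087
Marginal: 0.000430546 + 0.0225335 + 0.0136087 = 0.0365728
So the posterior for Population 2 is 0.0225335 / 0.0365728 ≈ 0.616.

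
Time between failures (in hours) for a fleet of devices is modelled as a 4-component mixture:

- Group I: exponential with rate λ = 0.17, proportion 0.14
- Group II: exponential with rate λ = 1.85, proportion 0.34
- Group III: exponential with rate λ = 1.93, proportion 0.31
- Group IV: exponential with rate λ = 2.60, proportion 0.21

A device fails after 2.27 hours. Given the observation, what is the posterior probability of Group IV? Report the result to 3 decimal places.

Posterior ∝ prior × likelihood, so P(k | x) ∝ π_k f_k(x); normalise over all components.
Component likelihoods at x = 2.27 hours:
  p_I = 0.115573
  p_II = 0.0277557
  p_III = 0.0241474
  p_IV = 0.00710833
Multiply by the mixture weights:
  π_I·p_I = 0.14 × 0.115573 = 0.0161802
  π_II·p_II = 0.34 × 0.0277557 = 0.00943694
  π_III·p_III = 0.31 × 0.0241474 = 0.00748568
  π_IV·p_IV = 0.21 × 0.00710833 = 0.00149275
Normaliser: 0.0161802 + 0.00943694 + 0.00748568 + 0.00149275 = 0.0345955
So the posterior for Group IV is 0.00149275 / 0.0345955 ≈ 0.043.

0.043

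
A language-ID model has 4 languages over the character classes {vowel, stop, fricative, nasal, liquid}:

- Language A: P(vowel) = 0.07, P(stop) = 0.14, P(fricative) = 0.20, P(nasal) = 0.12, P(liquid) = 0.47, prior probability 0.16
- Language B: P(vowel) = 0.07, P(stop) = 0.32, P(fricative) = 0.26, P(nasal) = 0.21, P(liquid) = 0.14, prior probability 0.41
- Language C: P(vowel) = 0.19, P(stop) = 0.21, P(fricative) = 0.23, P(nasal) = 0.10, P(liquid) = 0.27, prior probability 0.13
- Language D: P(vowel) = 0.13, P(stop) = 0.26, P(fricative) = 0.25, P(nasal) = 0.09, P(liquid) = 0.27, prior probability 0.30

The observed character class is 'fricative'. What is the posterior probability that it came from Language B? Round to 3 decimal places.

0.438

The responsibility of component k is π_k f_k(x) divided by Σ_j π_j f_j(x).
Evaluate each component's likelihood at the observed value:
  f_A = P(fricative | comp) = 0.20
  f_B = P(fricative | comp) = 0.26
  f_C = P(fricative | comp) = 0.23
  f_D = P(fricative | comp) = 0.25
Prior × likelihood for each component:
  π_A·f_A = 0.16 × 0.2 = 0.032
  π_B·f_B = 0.41 × 0.26 = 0.1066
  π_C·f_C = 0.13 × 0.23 = 0.0299
  π_D·f_D = 0.30 × 0.25 = 0.075
Evidence: 0.032 + 0.1066 + 0.0299 + 0.075 = 0.2435
Responsibility of Language B: 0.1066 / 0.2435 ≈ 0.438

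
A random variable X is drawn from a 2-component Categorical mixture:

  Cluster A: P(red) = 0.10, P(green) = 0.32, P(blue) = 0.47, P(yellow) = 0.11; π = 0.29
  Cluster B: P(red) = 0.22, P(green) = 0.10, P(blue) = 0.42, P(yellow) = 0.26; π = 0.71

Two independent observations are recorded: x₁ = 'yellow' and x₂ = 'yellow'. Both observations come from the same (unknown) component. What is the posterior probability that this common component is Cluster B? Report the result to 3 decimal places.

0.932

By Bayes' theorem, P(k | x) = π_k f_k(x) / Σ_j π_j f_j(x).
Since both observations come from the same component, the likelihood for component k is f_k(x₁)·f_k(x₂).
  L_A = [P(yellow | comp) = 0.11] × [0.11] = 0.0121
  L_B = [P(yellow | comp) = 0.26] × [0.26] = 0.0676
Weight by the priors:
  π_A·L_A = 0.29 × 0.0121 = 0.003509
  π_B·L_B = 0.71 × 0.0676 = 0.047996
Normaliser: 0.003509 + 0.047996 = 0.051505
P(Cluster B | x) = 0.047996 / 0.051505 ≈ 0.932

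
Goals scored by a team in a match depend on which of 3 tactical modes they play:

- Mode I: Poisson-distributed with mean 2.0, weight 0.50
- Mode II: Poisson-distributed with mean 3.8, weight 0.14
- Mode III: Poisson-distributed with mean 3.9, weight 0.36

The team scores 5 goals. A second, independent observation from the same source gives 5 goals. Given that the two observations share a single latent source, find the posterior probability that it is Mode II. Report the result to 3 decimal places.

0.254

The responsibility of component k is π_k f_k(x) divided by Σ_j π_j f_j(x).
Since both observations come from the same component, the likelihood for component k is f_k(x₁)·f_k(x₂).
  L_I = [e^(−2.0)·2.0^5/5! = 0.0360894] × [0.0360894] = 0.00130245
  L_II = [e^(−3.8)·3.8^5/5! = 0.147713] × [0.147713] = 0.021819
  L_III = [e^(−3.9)·3.9^5/5! = 0.152193] × [0.152193] = 0.0231626
Prior × likelihood for each component:
  π_I·L_I = 0.50 × 0.00130245 = 0.000651223
  π_II·L_II = 0.14 × 0.021819 = 0.00305466
  π_III·L_III = 0.36 × 0.0231626 = 0.00833852
Denominator: 0.000651223 + 0.00305466 + 0.00833852 = 0.0120444
Responsibility of Mode II: 0.00305466 / 0.0120444 ≈ 0.254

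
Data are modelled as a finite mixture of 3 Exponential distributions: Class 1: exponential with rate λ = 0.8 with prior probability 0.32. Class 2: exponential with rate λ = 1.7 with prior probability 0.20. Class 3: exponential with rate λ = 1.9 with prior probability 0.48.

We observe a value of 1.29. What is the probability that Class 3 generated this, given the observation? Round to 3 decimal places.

P(component k | x) = π_k·f_k(x) / marginal(x), where marginal(x) = Σ_j π_j·f_j(x).
Evaluate each component's likelihood at the observed value:
  f_1 = 0.8·e^(−0.8·1.29) = 0.8·e^(−1.0320) = 0.285035
  f_2 = 1.7·e^(−1.7·1.29) = 1.7·e^(−2.1930) = 0.189689
  f_3 = 1.9·e^(−1.9·1.29) = 1.9·e^(−2.4510) = 0.163794
Unnormalised posteriors:
  π_1·f_1 = 0.32 × 0.285035 = 0.0912112
  π_2·f_2 = 0.20 × 0.189689 = 0.0379377
  π_3·f_3 = 0.48 × 0.163794 = 0.0786211
Marginal: 0.0912112 + 0.0379377 + 0.0786211 = 0.20777
So the posterior for Class 3 is 0.0786211 / 0.20777 ≈ 0.378.

0.378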